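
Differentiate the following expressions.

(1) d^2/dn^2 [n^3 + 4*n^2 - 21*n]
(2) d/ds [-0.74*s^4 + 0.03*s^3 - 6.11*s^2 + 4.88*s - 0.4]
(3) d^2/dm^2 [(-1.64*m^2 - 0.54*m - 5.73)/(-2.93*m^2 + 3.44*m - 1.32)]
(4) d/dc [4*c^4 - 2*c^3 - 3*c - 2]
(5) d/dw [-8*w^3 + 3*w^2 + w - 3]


(1) = 6*n + 8
(2) = -2.96*s^3 + 0.09*s^2 - 12.22*s + 4.88
(3) = (42.331468*m^3 + 257.091678*m^2 - 359.05392*m + 101.909496)/(25.153757*m^6 - 88.596168*m^5 + 138.013548*m^4 - 120.534848*m^3 + 62.176752*m^2 - 17.981568*m + 2.299968)
(4) = 16*c^3 - 6*c^2 - 3
(5) = -24*w^2 + 6*w + 1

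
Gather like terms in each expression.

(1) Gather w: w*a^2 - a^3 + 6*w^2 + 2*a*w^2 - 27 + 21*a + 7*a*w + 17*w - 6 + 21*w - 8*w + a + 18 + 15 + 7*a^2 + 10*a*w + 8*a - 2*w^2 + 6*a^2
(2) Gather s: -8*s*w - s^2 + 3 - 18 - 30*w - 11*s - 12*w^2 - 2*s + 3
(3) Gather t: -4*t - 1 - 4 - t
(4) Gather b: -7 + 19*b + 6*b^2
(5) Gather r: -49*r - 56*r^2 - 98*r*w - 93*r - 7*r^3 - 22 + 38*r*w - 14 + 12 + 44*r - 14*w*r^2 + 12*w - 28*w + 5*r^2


(1) = -a^3 + 13*a^2 + 30*a + w^2*(2*a + 4) + w*(a^2 + 17*a + 30)
(2) = -s^2 + s*(-8*w - 13) - 12*w^2 - 30*w - 12
(3) = -5*t - 5
(4) = 6*b^2 + 19*b - 7
(5) = -7*r^3 + r^2*(-14*w - 51) + r*(-60*w - 98) - 16*w - 24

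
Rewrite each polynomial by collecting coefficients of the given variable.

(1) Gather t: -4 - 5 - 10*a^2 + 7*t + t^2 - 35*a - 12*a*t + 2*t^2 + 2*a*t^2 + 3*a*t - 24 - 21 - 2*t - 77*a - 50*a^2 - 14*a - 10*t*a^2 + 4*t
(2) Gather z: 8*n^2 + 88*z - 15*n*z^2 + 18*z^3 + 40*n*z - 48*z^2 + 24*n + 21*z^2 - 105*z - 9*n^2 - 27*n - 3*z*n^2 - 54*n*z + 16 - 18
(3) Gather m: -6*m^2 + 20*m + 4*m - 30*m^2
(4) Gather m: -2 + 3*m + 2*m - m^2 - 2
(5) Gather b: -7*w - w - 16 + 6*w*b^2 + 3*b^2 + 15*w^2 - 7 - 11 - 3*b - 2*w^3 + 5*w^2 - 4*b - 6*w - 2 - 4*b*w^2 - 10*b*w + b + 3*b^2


(1) = -60*a^2 - 126*a + t^2*(2*a + 3) + t*(-10*a^2 - 9*a + 9) - 54
(2) = -n^2 - 3*n + 18*z^3 + z^2*(-15*n - 27) + z*(-3*n^2 - 14*n - 17) - 2
(3) = -36*m^2 + 24*m
(4) = -m^2 + 5*m - 4
(5) = b^2*(6*w + 6) + b*(-4*w^2 - 10*w - 6) - 2*w^3 + 20*w^2 - 14*w - 36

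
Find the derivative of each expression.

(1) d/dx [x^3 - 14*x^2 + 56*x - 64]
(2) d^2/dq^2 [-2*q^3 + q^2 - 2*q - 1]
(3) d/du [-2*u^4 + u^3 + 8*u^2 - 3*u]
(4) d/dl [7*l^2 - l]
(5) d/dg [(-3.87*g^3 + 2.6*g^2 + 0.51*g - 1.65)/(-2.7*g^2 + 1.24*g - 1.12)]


(1) = 3*x^2 - 28*x + 56
(2) = 2 - 12*q
(3) = -8*u^3 + 3*u^2 + 16*u - 3
(4) = 14*l - 1
(5) = (10.449*g^4 - 9.5976*g^3 + 17.6042*g^2 - 14.734*g + 1.4748)/(7.29*g^4 - 6.696*g^3 + 7.5856*g^2 - 2.7776*g + 1.2544)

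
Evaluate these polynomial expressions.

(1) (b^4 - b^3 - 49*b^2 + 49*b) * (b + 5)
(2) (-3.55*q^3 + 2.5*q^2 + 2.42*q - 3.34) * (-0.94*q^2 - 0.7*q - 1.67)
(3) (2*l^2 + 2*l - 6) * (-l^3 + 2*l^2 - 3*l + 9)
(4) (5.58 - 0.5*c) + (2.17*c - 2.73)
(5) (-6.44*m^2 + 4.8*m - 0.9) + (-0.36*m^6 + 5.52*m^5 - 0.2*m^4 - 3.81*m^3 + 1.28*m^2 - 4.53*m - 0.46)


(1) = b^5 + 4*b^4 - 54*b^3 - 196*b^2 + 245*b
(2) = 3.337*q^5 + 0.135*q^4 + 1.9037*q^3 - 2.7294*q^2 - 1.7034*q + 5.5778
(3) = -2*l^5 + 2*l^4 + 4*l^3 + 36*l - 54
(4) = 1.67*c + 2.85
(5) = -0.36*m^6 + 5.52*m^5 - 0.2*m^4 - 3.81*m^3 - 5.16*m^2 + 0.27*m - 1.36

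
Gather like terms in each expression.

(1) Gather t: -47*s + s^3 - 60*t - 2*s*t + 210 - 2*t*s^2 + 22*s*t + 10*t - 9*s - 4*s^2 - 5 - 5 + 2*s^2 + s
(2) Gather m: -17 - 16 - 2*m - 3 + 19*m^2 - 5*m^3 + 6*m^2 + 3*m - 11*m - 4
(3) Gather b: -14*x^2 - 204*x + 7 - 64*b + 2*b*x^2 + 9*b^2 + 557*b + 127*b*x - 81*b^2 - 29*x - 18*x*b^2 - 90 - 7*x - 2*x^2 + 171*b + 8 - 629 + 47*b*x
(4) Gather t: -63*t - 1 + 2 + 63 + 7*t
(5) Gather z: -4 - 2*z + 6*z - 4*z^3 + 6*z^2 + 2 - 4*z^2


(1) = s^3 - 2*s^2 - 55*s + t*(-2*s^2 + 20*s - 50) + 200
(2) = -5*m^3 + 25*m^2 - 10*m - 40
(3) = b^2*(-18*x - 72) + b*(2*x^2 + 174*x + 664) - 16*x^2 - 240*x - 704
(4) = 64 - 56*t
(5) = -4*z^3 + 2*z^2 + 4*z - 2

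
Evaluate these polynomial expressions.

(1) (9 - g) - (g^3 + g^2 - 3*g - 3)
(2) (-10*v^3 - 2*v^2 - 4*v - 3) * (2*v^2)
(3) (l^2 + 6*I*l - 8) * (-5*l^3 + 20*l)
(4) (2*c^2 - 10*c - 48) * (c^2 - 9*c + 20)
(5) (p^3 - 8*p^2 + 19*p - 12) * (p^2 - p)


(1) = -g^3 - g^2 + 2*g + 12
(2) = -20*v^5 - 4*v^4 - 8*v^3 - 6*v^2
(3) = -5*l^5 - 30*I*l^4 + 60*l^3 + 120*I*l^2 - 160*l
(4) = 2*c^4 - 28*c^3 + 82*c^2 + 232*c - 960
(5) = p^5 - 9*p^4 + 27*p^3 - 31*p^2 + 12*p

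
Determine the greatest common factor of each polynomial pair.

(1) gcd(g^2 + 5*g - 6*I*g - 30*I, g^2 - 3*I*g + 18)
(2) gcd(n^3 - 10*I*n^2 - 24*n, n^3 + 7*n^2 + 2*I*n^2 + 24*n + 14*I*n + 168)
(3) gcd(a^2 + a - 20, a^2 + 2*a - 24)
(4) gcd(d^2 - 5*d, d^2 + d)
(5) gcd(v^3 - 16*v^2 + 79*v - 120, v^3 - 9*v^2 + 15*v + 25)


(1) = g - 6*I
(2) = gcd(n*(n - 6*I)*(n - 4*I), (n + 7)*(n - 4*I)*(n + 6*I)) = n - 4*I
(3) = a - 4
(4) = d
(5) = gcd((v - 8)*(v - 5)*(v - 3), (v - 5)^2*(v + 1)) = v - 5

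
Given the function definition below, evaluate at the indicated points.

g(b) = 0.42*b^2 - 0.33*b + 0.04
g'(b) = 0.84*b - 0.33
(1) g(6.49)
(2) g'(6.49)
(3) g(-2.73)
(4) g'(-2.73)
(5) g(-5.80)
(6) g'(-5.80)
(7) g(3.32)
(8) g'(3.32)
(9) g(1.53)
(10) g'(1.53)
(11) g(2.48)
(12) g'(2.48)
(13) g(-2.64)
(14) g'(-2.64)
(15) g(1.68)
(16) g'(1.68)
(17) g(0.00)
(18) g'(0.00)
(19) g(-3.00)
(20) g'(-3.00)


(1) = 15.59
(2) = 5.12
(3) = 4.07
(4) = -2.62
(5) = 16.08
(6) = -5.20
(7) = 3.57
(8) = 2.46
(9) = 0.52
(10) = 0.96
(11) = 1.80
(12) = 1.75
(13) = 3.84
(14) = -2.55
(15) = 0.67
(16) = 1.08
(17) = 0.04
(18) = -0.33
(19) = 4.81
(20) = -2.85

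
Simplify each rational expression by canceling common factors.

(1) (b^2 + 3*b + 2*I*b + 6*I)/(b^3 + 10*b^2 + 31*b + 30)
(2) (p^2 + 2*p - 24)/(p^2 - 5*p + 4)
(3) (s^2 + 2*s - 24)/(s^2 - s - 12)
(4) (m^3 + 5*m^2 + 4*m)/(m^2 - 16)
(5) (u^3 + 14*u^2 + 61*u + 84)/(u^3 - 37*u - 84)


(1) = (b + 2*I)/(b^2 + 7*b + 10)
(2) = (p + 6)/(p - 1)
(3) = (s + 6)/(s + 3)
(4) = (m^2 + m)/(m - 4)
(5) = (u + 7)/(u - 7)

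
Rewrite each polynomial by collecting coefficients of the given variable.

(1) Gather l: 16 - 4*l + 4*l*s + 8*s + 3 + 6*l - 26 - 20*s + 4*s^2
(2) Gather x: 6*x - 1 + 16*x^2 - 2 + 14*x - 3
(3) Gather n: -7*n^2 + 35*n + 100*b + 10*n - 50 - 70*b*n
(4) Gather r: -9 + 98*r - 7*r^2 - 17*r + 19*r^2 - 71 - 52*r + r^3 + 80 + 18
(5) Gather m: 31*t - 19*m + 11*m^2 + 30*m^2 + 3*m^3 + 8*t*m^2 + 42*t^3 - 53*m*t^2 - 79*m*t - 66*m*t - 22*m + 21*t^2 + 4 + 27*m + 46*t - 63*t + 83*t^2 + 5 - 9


(1) = l*(4*s + 2) + 4*s^2 - 12*s - 7
(2) = 16*x^2 + 20*x - 6
(3) = 100*b - 7*n^2 + n*(45 - 70*b) - 50
(4) = r^3 + 12*r^2 + 29*r + 18
(5) = 3*m^3 + m^2*(8*t + 41) + m*(-53*t^2 - 145*t - 14) + 42*t^3 + 104*t^2 + 14*t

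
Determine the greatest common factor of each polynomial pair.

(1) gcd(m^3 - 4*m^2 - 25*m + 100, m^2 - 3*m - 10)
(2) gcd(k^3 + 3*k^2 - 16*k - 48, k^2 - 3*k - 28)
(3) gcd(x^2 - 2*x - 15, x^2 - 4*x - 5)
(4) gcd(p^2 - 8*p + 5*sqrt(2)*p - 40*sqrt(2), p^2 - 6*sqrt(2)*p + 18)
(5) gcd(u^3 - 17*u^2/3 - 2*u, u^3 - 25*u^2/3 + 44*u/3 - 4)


(1) = m - 5
(2) = gcd((k - 4)*(k + 3)*(k + 4), (k - 7)*(k + 4)) = k + 4
(3) = x - 5
(4) = 1
(5) = gcd(u*(u - 6)*(u + 1/3), (u - 6)*(u - 2)*(u - 1/3)) = u - 6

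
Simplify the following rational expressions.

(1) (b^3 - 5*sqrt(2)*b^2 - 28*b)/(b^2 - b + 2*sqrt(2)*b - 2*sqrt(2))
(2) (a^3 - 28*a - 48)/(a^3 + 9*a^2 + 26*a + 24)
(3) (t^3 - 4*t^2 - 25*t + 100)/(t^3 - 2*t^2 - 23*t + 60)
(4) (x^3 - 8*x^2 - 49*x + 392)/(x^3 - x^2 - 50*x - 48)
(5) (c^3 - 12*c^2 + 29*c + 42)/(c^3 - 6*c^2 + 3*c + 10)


(1) = (b^2 - 7*sqrt(2)*b)/(b - 1)
(2) = (a - 6)/(a + 3)
(3) = (t - 5)/(t - 3)
(4) = (x^2 - 49)/(x^2 + 7*x + 6)
(5) = (c^2 - 13*c + 42)/(c^2 - 7*c + 10)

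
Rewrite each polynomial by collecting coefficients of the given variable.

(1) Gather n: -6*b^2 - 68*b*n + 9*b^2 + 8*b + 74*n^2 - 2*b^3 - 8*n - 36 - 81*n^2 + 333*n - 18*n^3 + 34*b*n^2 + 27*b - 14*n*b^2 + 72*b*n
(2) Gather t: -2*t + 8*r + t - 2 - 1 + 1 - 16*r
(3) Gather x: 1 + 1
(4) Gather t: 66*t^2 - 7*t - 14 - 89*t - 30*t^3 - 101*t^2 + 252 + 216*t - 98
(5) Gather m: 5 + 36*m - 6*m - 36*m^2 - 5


(1) = -2*b^3 + 3*b^2 + 35*b - 18*n^3 + n^2*(34*b - 7) + n*(-14*b^2 + 4*b + 325) - 36
(2) = -8*r - t - 2
(3) = 2
(4) = -30*t^3 - 35*t^2 + 120*t + 140
(5) = -36*m^2 + 30*m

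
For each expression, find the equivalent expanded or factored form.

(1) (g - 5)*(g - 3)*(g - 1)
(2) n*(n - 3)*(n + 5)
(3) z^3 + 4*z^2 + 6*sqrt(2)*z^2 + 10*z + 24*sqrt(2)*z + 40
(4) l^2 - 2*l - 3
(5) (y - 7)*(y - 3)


(1) = g^3 - 9*g^2 + 23*g - 15
(2) = n^3 + 2*n^2 - 15*n
(3) = (z + 4)*(z + sqrt(2))*(z + 5*sqrt(2))
(4) = (l - 3)*(l + 1)
(5) = y^2 - 10*y + 21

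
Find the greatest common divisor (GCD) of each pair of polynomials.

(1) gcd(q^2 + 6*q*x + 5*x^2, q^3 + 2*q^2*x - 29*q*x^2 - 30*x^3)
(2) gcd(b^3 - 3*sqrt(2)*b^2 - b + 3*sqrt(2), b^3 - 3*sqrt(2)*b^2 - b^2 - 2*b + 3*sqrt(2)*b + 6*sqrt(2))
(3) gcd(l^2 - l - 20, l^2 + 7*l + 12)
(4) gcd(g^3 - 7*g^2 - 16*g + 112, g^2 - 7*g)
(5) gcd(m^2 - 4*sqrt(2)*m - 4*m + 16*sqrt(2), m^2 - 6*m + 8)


(1) = gcd((q + x)*(q + 5*x), (q - 5*x)*(q + x)*(q + 6*x)) = q + x
(2) = b^2 + b*(1 - 3*sqrt(2)) - 3*sqrt(2)
(3) = l + 4
(4) = g - 7
(5) = m - 4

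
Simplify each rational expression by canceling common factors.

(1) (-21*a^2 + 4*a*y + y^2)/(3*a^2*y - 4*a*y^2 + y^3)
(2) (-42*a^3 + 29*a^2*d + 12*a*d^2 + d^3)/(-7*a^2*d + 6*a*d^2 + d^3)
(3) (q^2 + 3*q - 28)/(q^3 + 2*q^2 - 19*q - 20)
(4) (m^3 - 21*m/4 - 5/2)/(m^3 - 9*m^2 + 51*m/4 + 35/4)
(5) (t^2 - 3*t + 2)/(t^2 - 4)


(1) = (7*a + y)/(-a*y + y^2)
(2) = (6*a + d)/d
(3) = (q + 7)/(q^2 + 6*q + 5)
(4) = (m + 2)/(m - 7)
(5) = (t - 1)/(t + 2)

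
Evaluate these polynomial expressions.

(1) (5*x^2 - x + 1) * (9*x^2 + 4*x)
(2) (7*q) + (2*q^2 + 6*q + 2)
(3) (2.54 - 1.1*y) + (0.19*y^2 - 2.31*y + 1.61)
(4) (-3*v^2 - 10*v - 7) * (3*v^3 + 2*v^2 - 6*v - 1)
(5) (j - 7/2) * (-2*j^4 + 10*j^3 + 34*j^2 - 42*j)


(1) = 45*x^4 + 11*x^3 + 5*x^2 + 4*x
(2) = 2*q^2 + 13*q + 2
(3) = 0.19*y^2 - 3.41*y + 4.15
(4) = -9*v^5 - 36*v^4 - 23*v^3 + 49*v^2 + 52*v + 7
(5) = -2*j^5 + 17*j^4 - j^3 - 161*j^2 + 147*j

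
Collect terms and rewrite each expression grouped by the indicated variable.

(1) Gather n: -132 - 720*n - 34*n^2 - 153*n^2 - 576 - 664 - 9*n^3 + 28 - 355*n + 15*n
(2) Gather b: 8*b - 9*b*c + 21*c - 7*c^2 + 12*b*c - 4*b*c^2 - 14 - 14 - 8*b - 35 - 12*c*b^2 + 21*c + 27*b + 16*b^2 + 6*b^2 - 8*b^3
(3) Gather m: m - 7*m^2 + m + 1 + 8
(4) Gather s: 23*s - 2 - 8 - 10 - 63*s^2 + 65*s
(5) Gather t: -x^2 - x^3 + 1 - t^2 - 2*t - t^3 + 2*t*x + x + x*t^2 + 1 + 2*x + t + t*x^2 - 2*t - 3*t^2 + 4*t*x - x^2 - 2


(1) = -9*n^3 - 187*n^2 - 1060*n - 1344
(2) = -8*b^3 + b^2*(22 - 12*c) + b*(-4*c^2 + 3*c + 27) - 7*c^2 + 42*c - 63
(3) = -7*m^2 + 2*m + 9
(4) = -63*s^2 + 88*s - 20
(5) = -t^3 + t^2*(x - 4) + t*(x^2 + 6*x - 3) - x^3 - 2*x^2 + 3*x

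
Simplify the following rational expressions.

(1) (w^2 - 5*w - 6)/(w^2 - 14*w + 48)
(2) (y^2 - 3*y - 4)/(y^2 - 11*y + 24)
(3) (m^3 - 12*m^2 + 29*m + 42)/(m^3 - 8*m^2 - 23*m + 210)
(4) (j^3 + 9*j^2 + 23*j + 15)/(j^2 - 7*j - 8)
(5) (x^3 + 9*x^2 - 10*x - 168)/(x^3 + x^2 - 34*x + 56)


(1) = (w + 1)/(w - 8)
(2) = (y^2 - 3*y - 4)/(y^2 - 11*y + 24)
(3) = (m + 1)/(m + 5)
(4) = (j^2 + 8*j + 15)/(j - 8)
(5) = (x + 6)/(x - 2)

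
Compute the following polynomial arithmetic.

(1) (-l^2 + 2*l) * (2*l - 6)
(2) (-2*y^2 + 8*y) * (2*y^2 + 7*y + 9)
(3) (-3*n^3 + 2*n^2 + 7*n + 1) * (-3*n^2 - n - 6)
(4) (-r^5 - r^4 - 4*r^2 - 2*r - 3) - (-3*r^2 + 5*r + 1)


(1) = -2*l^3 + 10*l^2 - 12*l
(2) = -4*y^4 + 2*y^3 + 38*y^2 + 72*y
(3) = 9*n^5 - 3*n^4 - 5*n^3 - 22*n^2 - 43*n - 6
(4) = -r^5 - r^4 - r^2 - 7*r - 4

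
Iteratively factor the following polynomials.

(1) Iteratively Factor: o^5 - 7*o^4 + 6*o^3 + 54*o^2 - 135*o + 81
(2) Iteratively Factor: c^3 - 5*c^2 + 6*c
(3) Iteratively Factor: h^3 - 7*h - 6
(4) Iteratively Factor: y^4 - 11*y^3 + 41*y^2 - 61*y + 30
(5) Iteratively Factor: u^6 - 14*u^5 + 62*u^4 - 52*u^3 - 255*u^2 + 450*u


(1) = (o + 3)*(o^4 - 10*o^3 + 36*o^2 - 54*o + 27) = (o - 3)*(o + 3)*(o^3 - 7*o^2 + 15*o - 9) = (o - 3)*(o - 1)*(o + 3)*(o^2 - 6*o + 9) = (o - 3)^2*(o - 1)*(o + 3)*(o - 3)
(2) = (c - 3)*(c^2 - 2*c) = c*(c - 3)*(c - 2)
(3) = (h + 1)*(h^2 - h - 6) = (h + 1)*(h + 2)*(h - 3)
(4) = (y - 1)*(y^3 - 10*y^2 + 31*y - 30) = (y - 2)*(y - 1)*(y^2 - 8*y + 15) = (y - 3)*(y - 2)*(y - 1)*(y - 5)
(5) = (u - 3)*(u^5 - 11*u^4 + 29*u^3 + 35*u^2 - 150*u) = (u - 3)*(u + 2)*(u^4 - 13*u^3 + 55*u^2 - 75*u) = (u - 5)*(u - 3)*(u + 2)*(u^3 - 8*u^2 + 15*u) = u*(u - 5)*(u - 3)*(u + 2)*(u^2 - 8*u + 15) = u*(u - 5)^2*(u - 3)*(u + 2)*(u - 3)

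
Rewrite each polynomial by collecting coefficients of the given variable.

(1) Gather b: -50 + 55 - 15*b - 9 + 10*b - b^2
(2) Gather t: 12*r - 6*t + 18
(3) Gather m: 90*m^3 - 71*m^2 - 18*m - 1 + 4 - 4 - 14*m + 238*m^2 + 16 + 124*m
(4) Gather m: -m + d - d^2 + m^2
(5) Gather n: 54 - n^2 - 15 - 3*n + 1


(1) = -b^2 - 5*b - 4
(2) = 12*r - 6*t + 18
(3) = 90*m^3 + 167*m^2 + 92*m + 15
(4) = -d^2 + d + m^2 - m
(5) = -n^2 - 3*n + 40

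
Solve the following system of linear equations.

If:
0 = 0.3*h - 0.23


Then:
h = 0.77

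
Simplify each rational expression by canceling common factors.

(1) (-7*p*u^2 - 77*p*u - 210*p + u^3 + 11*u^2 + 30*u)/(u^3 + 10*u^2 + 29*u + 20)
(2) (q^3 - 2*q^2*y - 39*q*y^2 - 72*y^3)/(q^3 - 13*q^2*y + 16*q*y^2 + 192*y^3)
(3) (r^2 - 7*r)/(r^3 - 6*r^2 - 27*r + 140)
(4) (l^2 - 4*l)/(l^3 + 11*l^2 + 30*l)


(1) = (-7*p*u - 42*p + u^2 + 6*u)/(u^2 + 5*u + 4)
(2) = (-q - 3*y)/(-q + 8*y)
(3) = r/(r^2 + r - 20)
(4) = (l - 4)/(l^2 + 11*l + 30)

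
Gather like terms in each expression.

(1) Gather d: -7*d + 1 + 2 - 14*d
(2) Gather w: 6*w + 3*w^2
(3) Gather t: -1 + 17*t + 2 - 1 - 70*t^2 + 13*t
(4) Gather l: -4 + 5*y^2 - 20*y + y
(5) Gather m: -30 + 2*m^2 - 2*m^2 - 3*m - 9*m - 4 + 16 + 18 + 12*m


(1) = 3 - 21*d
(2) = 3*w^2 + 6*w
(3) = -70*t^2 + 30*t
(4) = 5*y^2 - 19*y - 4
(5) = 0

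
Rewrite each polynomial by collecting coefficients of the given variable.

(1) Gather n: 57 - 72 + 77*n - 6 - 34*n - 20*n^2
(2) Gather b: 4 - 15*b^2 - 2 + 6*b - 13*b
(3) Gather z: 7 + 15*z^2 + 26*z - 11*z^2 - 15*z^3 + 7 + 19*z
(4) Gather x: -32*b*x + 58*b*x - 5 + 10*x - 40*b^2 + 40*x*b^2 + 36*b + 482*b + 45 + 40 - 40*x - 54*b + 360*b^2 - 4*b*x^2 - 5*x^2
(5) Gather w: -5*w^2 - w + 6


(1) = -20*n^2 + 43*n - 21
(2) = -15*b^2 - 7*b + 2
(3) = -15*z^3 + 4*z^2 + 45*z + 14
(4) = 320*b^2 + 464*b + x^2*(-4*b - 5) + x*(40*b^2 + 26*b - 30) + 80
(5) = -5*w^2 - w + 6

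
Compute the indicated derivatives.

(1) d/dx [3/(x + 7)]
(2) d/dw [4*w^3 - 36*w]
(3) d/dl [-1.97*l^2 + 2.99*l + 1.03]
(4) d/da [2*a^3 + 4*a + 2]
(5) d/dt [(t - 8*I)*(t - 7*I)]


(1) = -3/(x + 7)^2
(2) = 12*w^2 - 36
(3) = 2.99 - 3.94*l
(4) = 6*a^2 + 4
(5) = 2*t - 15*I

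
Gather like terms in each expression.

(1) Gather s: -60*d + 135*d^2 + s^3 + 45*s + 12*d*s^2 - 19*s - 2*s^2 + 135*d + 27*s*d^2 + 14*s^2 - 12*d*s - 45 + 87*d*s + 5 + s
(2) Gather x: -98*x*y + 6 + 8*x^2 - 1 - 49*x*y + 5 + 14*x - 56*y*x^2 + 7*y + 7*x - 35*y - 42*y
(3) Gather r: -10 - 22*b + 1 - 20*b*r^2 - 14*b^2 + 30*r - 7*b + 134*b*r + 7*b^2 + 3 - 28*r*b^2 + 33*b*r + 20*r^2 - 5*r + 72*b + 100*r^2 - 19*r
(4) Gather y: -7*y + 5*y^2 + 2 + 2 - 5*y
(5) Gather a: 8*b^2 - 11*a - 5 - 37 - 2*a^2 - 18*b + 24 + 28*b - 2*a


(1) = 135*d^2 + 75*d + s^3 + s^2*(12*d + 12) + s*(27*d^2 + 75*d + 27) - 40
(2) = x^2*(8 - 56*y) + x*(21 - 147*y) - 70*y + 10
(3) = -7*b^2 + 43*b + r^2*(120 - 20*b) + r*(-28*b^2 + 167*b + 6) - 6
(4) = 5*y^2 - 12*y + 4
(5) = -2*a^2 - 13*a + 8*b^2 + 10*b - 18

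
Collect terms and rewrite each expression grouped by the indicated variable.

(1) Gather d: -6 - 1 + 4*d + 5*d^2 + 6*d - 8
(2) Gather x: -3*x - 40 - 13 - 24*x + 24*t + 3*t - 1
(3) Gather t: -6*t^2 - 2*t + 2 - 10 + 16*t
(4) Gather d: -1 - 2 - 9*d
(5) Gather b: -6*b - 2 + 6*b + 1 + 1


(1) = 5*d^2 + 10*d - 15
(2) = 27*t - 27*x - 54
(3) = -6*t^2 + 14*t - 8
(4) = -9*d - 3
(5) = 0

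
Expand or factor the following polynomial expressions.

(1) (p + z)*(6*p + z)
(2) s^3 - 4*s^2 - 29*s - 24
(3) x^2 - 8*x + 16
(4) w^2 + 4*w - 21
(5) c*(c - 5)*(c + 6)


(1) = 6*p^2 + 7*p*z + z^2
(2) = (s - 8)*(s + 1)*(s + 3)
(3) = (x - 4)^2
(4) = (w - 3)*(w + 7)
(5) = c^3 + c^2 - 30*c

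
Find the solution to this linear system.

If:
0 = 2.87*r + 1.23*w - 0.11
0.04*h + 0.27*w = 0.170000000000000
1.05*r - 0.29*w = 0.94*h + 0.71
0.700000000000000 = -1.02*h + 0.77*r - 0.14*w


Then:
No Solution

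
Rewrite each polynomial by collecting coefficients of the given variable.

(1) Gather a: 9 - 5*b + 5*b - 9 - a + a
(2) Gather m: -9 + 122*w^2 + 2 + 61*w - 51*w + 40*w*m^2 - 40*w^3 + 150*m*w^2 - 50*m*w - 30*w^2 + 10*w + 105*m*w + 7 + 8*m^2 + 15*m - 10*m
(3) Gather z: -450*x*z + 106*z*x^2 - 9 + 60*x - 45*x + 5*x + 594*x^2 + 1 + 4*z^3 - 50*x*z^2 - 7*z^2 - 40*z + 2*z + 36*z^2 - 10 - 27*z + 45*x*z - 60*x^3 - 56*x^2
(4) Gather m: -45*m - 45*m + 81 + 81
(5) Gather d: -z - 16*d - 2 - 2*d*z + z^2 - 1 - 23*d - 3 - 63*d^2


(1) = 0
(2) = m^2*(40*w + 8) + m*(150*w^2 + 55*w + 5) - 40*w^3 + 92*w^2 + 20*w
(3) = -60*x^3 + 538*x^2 + 20*x + 4*z^3 + z^2*(29 - 50*x) + z*(106*x^2 - 405*x - 65) - 18
(4) = 162 - 90*m
(5) = -63*d^2 + d*(-2*z - 39) + z^2 - z - 6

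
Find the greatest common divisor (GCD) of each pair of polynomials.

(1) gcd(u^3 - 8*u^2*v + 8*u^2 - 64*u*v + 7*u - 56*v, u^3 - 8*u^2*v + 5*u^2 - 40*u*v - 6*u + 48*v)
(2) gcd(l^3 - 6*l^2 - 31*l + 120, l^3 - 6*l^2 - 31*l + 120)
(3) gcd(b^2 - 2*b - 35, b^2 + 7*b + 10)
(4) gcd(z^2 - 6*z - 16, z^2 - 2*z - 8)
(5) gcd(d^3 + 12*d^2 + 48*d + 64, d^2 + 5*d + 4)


(1) = u - 8*v
(2) = l^3 - 6*l^2 - 31*l + 120
(3) = gcd((b - 7)*(b + 5), (b + 2)*(b + 5)) = b + 5
(4) = gcd((z - 8)*(z + 2), (z - 4)*(z + 2)) = z + 2
(5) = gcd((d + 4)^3, (d + 1)*(d + 4)) = d + 4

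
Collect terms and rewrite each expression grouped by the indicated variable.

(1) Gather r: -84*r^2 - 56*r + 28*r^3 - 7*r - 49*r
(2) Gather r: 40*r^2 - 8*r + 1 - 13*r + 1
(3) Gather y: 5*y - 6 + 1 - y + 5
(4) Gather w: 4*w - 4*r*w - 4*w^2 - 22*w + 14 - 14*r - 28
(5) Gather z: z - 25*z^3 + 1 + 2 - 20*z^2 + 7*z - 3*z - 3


(1) = 28*r^3 - 84*r^2 - 112*r
(2) = 40*r^2 - 21*r + 2
(3) = 4*y
(4) = -14*r - 4*w^2 + w*(-4*r - 18) - 14
(5) = -25*z^3 - 20*z^2 + 5*z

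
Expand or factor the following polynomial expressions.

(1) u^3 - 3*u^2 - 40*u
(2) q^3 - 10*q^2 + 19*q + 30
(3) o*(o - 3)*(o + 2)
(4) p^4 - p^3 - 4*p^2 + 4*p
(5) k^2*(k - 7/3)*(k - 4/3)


(1) = u*(u - 8)*(u + 5)
(2) = (q - 6)*(q - 5)*(q + 1)
(3) = o^3 - o^2 - 6*o
(4) = p*(p - 2)*(p - 1)*(p + 2)
(5) = k^4 - 11*k^3/3 + 28*k^2/9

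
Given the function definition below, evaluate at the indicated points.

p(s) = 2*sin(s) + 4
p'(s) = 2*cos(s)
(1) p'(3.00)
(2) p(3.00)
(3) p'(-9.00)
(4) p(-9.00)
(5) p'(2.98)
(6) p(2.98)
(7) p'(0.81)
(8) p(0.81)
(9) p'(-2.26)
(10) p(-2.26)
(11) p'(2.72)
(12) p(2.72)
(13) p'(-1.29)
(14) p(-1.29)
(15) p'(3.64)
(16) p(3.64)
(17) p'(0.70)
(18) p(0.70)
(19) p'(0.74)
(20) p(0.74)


(1) = -1.98
(2) = 4.28
(3) = -1.82
(4) = 3.18
(5) = -1.97
(6) = 4.32
(7) = 1.38
(8) = 5.45
(9) = -1.27
(10) = 2.46
(11) = -1.82
(12) = 4.82
(13) = 0.55
(14) = 2.08
(15) = -1.76
(16) = 3.04
(17) = 1.53
(18) = 5.29
(19) = 1.48
(20) = 5.35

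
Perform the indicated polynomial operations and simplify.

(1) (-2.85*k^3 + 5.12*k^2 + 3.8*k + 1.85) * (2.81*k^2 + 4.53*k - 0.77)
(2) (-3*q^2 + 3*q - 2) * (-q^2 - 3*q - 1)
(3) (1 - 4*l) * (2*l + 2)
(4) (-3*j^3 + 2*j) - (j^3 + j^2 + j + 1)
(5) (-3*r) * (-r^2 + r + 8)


(1) = -8.0085*k^5 + 1.4767*k^4 + 36.0661*k^3 + 18.4701*k^2 + 5.4545*k - 1.4245
(2) = 3*q^4 + 6*q^3 - 4*q^2 + 3*q + 2
(3) = -8*l^2 - 6*l + 2
(4) = -4*j^3 - j^2 + j - 1
(5) = 3*r^3 - 3*r^2 - 24*r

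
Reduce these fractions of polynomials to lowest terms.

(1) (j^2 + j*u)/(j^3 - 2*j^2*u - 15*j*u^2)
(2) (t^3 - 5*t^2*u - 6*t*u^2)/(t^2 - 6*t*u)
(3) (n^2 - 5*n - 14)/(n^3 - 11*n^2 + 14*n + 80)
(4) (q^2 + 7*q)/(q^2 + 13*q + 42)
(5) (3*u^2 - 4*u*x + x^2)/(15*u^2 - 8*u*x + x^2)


(1) = (-j - u)/(-j^2 + 2*j*u + 15*u^2)
(2) = t + u
(3) = (n - 7)/(n^2 - 13*n + 40)
(4) = q/(q + 6)
(5) = (-u + x)/(-5*u + x)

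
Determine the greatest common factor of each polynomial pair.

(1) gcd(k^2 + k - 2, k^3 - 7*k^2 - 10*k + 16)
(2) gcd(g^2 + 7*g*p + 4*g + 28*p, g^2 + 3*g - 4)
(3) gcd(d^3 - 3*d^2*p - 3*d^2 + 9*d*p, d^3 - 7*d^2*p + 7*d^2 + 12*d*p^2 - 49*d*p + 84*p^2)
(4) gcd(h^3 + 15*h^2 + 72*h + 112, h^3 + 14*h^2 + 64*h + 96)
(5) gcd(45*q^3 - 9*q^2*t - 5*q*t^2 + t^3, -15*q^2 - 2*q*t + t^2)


(1) = k^2 + k - 2
(2) = gcd((g + 4)*(g + 7*p), (g - 1)*(g + 4)) = g + 4
(3) = gcd(d*(d - 3)*(d - 3*p), (d + 7)*(d - 4*p)*(d - 3*p)) = -d + 3*p
(4) = gcd((h + 4)^2*(h + 7), (h + 4)^2*(h + 6)) = h^2 + 8*h + 16
(5) = 15*q^2 + 2*q*t - t^2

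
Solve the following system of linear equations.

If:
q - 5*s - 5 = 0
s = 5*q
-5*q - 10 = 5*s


Then:
No Solution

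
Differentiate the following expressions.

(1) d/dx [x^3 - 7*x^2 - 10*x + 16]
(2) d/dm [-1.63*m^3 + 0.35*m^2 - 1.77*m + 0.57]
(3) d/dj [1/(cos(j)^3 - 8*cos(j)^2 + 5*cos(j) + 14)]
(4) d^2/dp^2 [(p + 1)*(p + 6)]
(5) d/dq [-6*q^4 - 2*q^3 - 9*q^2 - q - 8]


(1) = 3*x^2 - 14*x - 10
(2) = -4.89*m^2 + 0.7*m - 1.77
(3) = (3*cos(j)^2 - 16*cos(j) + 5)*sin(j)/(cos(j)^3 - 8*cos(j)^2 + 5*cos(j) + 14)^2
(4) = 2
(5) = -24*q^3 - 6*q^2 - 18*q - 1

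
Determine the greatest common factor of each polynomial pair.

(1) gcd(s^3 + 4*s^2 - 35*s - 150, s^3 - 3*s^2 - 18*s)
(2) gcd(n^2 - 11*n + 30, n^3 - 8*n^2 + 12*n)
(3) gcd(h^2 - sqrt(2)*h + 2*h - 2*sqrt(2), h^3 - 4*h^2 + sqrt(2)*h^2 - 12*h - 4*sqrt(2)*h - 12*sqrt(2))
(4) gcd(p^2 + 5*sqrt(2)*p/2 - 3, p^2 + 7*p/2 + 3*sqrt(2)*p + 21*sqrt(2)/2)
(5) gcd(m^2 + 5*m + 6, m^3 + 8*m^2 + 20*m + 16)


(1) = s - 6
(2) = n - 6
(3) = h + 2
(4) = gcd((p - sqrt(2)/2)*(p + 3*sqrt(2)), (p + 7/2)*(p + 3*sqrt(2))) = p + 3*sqrt(2)
(5) = gcd((m + 2)*(m + 3), (m + 2)^2*(m + 4)) = m + 2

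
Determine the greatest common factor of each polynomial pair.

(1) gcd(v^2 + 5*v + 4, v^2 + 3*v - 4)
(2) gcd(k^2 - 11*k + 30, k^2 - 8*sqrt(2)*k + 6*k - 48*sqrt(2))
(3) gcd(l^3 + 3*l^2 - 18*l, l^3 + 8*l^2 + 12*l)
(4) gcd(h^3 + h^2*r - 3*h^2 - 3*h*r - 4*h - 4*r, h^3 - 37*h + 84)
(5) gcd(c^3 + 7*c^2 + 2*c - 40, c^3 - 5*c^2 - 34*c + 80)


(1) = gcd((v + 1)*(v + 4), (v - 1)*(v + 4)) = v + 4
(2) = 1
(3) = l^2 + 6*l
(4) = gcd((h - 4)*(h + 1)*(h + r), (h - 4)*(h - 3)*(h + 7)) = h - 4
(5) = gcd((c - 2)*(c + 4)*(c + 5), (c - 8)*(c - 2)*(c + 5)) = c^2 + 3*c - 10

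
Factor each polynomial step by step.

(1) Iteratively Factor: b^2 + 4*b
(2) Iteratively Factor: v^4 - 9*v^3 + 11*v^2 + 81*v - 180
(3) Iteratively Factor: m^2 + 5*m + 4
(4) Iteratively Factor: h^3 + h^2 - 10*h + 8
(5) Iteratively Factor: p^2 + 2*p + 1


(1) = (b)*(b + 4)
(2) = (v + 3)*(v^3 - 12*v^2 + 47*v - 60) = (v - 4)*(v + 3)*(v^2 - 8*v + 15) = (v - 5)*(v - 4)*(v + 3)*(v - 3)
(3) = (m + 1)*(m + 4)
(4) = (h + 4)*(h^2 - 3*h + 2) = (h - 1)*(h + 4)*(h - 2)
(5) = (p + 1)*(p + 1)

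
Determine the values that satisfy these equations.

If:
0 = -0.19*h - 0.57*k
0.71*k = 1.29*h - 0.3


Then:
h = 0.20
k = -0.07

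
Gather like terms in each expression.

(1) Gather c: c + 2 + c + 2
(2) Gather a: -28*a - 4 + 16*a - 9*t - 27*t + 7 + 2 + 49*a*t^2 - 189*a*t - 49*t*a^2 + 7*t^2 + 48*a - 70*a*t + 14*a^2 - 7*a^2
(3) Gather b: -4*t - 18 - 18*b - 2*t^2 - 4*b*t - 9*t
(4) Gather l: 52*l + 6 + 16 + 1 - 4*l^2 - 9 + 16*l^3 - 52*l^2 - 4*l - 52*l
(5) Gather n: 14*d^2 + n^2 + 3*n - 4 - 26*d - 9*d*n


(1) = 2*c + 4
(2) = a^2*(7 - 49*t) + a*(49*t^2 - 259*t + 36) + 7*t^2 - 36*t + 5
(3) = b*(-4*t - 18) - 2*t^2 - 13*t - 18
(4) = 16*l^3 - 56*l^2 - 4*l + 14
(5) = 14*d^2 - 26*d + n^2 + n*(3 - 9*d) - 4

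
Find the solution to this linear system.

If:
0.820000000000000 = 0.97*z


Then:
z = 0.85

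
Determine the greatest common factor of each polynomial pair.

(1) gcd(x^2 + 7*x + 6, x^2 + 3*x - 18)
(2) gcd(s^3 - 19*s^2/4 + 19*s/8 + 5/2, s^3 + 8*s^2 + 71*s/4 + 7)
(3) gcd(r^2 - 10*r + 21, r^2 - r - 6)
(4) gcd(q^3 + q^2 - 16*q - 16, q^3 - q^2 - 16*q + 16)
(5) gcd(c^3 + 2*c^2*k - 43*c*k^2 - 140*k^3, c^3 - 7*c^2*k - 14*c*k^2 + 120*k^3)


(1) = gcd((x + 1)*(x + 6), (x - 3)*(x + 6)) = x + 6
(2) = s + 1/2
(3) = gcd((r - 7)*(r - 3), (r - 3)*(r + 2)) = r - 3
(4) = gcd((q - 4)*(q + 1)*(q + 4), (q - 4)*(q - 1)*(q + 4)) = q^2 - 16
(5) = c + 4*k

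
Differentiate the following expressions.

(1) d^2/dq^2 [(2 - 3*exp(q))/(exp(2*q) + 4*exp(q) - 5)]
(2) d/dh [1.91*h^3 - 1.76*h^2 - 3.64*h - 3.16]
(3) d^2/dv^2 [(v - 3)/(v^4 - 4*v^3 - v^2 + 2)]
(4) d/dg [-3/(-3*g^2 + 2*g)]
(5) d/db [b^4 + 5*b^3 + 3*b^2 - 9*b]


(1) = (-3*exp(4*q) + 20*exp(3*q) - 66*exp(2*q) + 12*exp(q) - 35)*exp(q)/(exp(6*q) + 12*exp(5*q) + 33*exp(4*q) - 56*exp(3*q) - 165*exp(2*q) + 300*exp(q) - 125)
(2) = 5.73*h^2 - 3.52*h - 3.64
(3) = 2*(4*v^2*(v - 3)*(-2*v^2 + 6*v + 1)^2 + (-4*v^3 + 12*v^2 + 2*v + (v - 3)*(-6*v^2 + 12*v + 1))*(v^4 - 4*v^3 - v^2 + 2))/(v^4 - 4*v^3 - v^2 + 2)^3
(4) = 6*(1 - 3*g)/(g^2*(3*g - 2)^2)
(5) = 4*b^3 + 15*b^2 + 6*b - 9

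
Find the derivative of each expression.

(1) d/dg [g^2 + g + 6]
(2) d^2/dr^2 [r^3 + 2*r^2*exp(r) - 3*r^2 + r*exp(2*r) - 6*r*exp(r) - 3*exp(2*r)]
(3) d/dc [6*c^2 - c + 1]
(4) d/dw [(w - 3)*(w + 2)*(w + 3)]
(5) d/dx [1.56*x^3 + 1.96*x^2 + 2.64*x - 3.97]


(1) = 2*g + 1
(2) = 2*r^2*exp(r) + 4*r*exp(2*r) + 2*r*exp(r) + 6*r - 8*exp(2*r) - 8*exp(r) - 6
(3) = 12*c - 1
(4) = 3*w^2 + 4*w - 9
(5) = 4.68*x^2 + 3.92*x + 2.64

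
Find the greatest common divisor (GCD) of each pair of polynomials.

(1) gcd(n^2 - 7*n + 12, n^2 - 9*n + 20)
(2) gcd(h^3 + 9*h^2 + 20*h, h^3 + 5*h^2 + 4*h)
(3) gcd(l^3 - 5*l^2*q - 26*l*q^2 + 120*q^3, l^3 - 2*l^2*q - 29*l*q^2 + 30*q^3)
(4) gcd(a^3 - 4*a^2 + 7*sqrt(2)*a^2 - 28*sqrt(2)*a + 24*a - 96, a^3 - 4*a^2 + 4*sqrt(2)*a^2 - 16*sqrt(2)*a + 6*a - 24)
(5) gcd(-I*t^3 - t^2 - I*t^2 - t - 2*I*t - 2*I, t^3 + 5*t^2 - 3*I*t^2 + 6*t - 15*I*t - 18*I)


(1) = n - 4
(2) = h^2 + 4*h
(3) = -l^2 + l*q + 30*q^2
(4) = gcd((a - 4)*(a + 3*sqrt(2))*(a + 4*sqrt(2)), (a - 4)*(a + sqrt(2))*(a + 3*sqrt(2))) = a^2 + a*(-4 + 3*sqrt(2)) - 12*sqrt(2)
(5) = 1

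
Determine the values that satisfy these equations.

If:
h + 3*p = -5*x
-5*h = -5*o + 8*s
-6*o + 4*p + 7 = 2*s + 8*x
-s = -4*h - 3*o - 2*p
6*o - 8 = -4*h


Then:
h = -166/57
o = 560/171
p = 3893/1368
s = 2645/684
x = -9/8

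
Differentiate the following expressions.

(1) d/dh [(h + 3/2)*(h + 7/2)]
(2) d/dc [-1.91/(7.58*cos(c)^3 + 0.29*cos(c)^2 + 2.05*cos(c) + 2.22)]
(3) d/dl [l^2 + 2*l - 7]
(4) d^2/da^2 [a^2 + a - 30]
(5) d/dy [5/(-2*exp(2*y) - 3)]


(1) = 2*h + 5
(2) = (43.4334*sin(c)^2 - 1.1078*cos(c) - 47.3489)*sin(c)/(7.58*cos(c)^3 + 0.29*cos(c)^2 + 2.05*cos(c) + 2.22)^2
(3) = 2*l + 2
(4) = 2
(5) = 20*exp(2*y)/(2*exp(2*y) + 3)^2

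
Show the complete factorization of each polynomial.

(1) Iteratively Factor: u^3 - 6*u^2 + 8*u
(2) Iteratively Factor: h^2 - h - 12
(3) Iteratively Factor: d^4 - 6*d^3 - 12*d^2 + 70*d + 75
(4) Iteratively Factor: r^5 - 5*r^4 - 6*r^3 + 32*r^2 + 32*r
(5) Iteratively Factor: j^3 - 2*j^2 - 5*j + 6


(1) = (u - 4)*(u^2 - 2*u) = (u - 4)*(u - 2)*(u)
(2) = (h - 4)*(h + 3)
(3) = (d + 3)*(d^3 - 9*d^2 + 15*d + 25) = (d - 5)*(d + 3)*(d^2 - 4*d - 5) = (d - 5)^2*(d + 3)*(d + 1)
(4) = (r + 2)*(r^4 - 7*r^3 + 8*r^2 + 16*r) = (r + 1)*(r + 2)*(r^3 - 8*r^2 + 16*r) = (r - 4)*(r + 1)*(r + 2)*(r^2 - 4*r) = r*(r - 4)*(r + 1)*(r + 2)*(r - 4)
(5) = (j + 2)*(j^2 - 4*j + 3) = (j - 3)*(j + 2)*(j - 1)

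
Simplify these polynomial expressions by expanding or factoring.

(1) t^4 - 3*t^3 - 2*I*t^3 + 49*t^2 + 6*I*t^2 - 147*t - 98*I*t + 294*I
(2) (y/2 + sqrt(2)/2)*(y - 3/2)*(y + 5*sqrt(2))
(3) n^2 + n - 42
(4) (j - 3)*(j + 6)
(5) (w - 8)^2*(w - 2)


(1) = (t - 3)*(t - 7*I)*(t - 2*I)*(t + 7*I)
(2) = y^3/2 - 3*y^2/4 + 3*sqrt(2)*y^2 - 9*sqrt(2)*y/2 + 5*y - 15/2
(3) = (n - 6)*(n + 7)
(4) = j^2 + 3*j - 18
(5) = w^3 - 18*w^2 + 96*w - 128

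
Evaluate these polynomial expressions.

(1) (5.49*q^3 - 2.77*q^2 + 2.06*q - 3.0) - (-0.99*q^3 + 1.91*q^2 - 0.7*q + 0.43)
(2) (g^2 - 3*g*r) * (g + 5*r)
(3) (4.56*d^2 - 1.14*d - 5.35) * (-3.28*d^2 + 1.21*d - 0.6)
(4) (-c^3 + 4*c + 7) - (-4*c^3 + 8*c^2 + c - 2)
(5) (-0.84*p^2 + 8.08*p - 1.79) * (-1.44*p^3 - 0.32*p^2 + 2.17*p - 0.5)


(1) = 6.48*q^3 - 4.68*q^2 + 2.76*q - 3.43
(2) = g^3 + 2*g^2*r - 15*g*r^2
(3) = -14.9568*d^4 + 9.2568*d^3 + 13.4326*d^2 - 5.7895*d + 3.21
(4) = 3*c^3 - 8*c^2 + 3*c + 9
(5) = 1.2096*p^5 - 11.3664*p^4 - 1.8308*p^3 + 18.5264*p^2 - 7.9243*p + 0.895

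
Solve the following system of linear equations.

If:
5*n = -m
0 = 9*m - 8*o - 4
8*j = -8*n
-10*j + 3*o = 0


Then:
j = 12/55
m = 12/11
n = -12/55
o = 8/11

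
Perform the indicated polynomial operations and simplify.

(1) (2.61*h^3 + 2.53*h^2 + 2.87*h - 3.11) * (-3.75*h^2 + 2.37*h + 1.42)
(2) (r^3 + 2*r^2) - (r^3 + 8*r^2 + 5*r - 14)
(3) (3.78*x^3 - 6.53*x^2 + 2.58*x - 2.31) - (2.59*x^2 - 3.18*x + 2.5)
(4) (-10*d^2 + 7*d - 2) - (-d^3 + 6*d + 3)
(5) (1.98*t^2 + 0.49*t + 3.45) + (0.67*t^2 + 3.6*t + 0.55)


(1) = -9.7875*h^5 - 3.3018*h^4 - 1.0602*h^3 + 22.057*h^2 - 3.2953*h - 4.4162
(2) = -6*r^2 - 5*r + 14
(3) = 3.78*x^3 - 9.12*x^2 + 5.76*x - 4.81
(4) = d^3 - 10*d^2 + d - 5
(5) = 2.65*t^2 + 4.09*t + 4.0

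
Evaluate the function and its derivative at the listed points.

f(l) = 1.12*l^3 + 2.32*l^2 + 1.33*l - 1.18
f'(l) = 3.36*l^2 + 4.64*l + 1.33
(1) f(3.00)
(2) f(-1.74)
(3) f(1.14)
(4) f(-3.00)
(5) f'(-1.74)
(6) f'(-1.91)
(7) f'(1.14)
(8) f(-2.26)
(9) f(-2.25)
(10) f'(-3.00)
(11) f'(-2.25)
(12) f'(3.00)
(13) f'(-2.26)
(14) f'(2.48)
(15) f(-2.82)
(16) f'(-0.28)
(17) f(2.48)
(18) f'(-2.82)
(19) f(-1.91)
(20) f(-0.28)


(1) = 53.93
(2) = -2.37
(3) = 5.01
(4) = -14.53
(5) = 3.43
(6) = 4.73
(7) = 10.99
(8) = -5.26
(9) = -5.19
(10) = 17.65
(11) = 7.90
(12) = 45.49
(13) = 8.01
(14) = 33.50
(15) = -11.60
(16) = 0.29
(17) = 33.47
(18) = 14.97
(19) = -3.06
(20) = -1.40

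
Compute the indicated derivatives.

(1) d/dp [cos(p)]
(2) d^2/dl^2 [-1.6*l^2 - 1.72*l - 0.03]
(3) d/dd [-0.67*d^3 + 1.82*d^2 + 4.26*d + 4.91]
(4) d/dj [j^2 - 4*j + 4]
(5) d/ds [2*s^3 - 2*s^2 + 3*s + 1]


(1) = -sin(p)
(2) = -3.20000000000000
(3) = -2.01*d^2 + 3.64*d + 4.26
(4) = 2*j - 4
(5) = 6*s^2 - 4*s + 3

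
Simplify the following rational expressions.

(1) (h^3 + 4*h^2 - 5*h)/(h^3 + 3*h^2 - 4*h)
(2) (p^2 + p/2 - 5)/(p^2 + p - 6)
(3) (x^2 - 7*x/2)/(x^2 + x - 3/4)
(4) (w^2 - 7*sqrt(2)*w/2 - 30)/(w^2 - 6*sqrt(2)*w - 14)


(1) = (h + 5)/(h + 4)
(2) = (2*p + 5)/(2*p + 6)
(3) = (4*x^2 - 14*x)/(4*x^2 + 4*x - 3)
(4) = (2*w^2 - 7*sqrt(2)*w - 60)/(2*w^2 - 12*sqrt(2)*w - 28)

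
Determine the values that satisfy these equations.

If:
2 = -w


Then:
w = -2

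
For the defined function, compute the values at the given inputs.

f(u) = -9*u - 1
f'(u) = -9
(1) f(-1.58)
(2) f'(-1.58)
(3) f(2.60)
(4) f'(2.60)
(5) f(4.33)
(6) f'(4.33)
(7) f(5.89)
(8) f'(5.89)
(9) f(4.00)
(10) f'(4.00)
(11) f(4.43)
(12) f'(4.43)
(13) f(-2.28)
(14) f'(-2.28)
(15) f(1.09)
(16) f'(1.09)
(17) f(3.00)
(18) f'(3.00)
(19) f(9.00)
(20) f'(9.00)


(1) = 13.22
(2) = -9.00
(3) = -24.40
(4) = -9.00
(5) = -39.97
(6) = -9.00
(7) = -54.01
(8) = -9.00
(9) = -37.00
(10) = -9.00
(11) = -40.87
(12) = -9.00
(13) = 19.52
(14) = -9.00
(15) = -10.81
(16) = -9.00
(17) = -28.00
(18) = -9.00
(19) = -82.00
(20) = -9.00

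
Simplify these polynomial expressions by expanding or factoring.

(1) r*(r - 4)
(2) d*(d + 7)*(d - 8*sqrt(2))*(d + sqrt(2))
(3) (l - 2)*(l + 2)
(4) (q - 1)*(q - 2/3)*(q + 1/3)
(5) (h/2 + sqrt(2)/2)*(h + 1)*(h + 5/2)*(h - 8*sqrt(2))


(1) = r^2 - 4*r
(2) = d^4 - 7*sqrt(2)*d^3 + 7*d^3 - 49*sqrt(2)*d^2 - 16*d^2 - 112*d
(3) = l^2 - 4
(4) = q^3 - 4*q^2/3 + q/9 + 2/9
(5) = h^4/2 - 7*sqrt(2)*h^3/2 + 7*h^3/4 - 49*sqrt(2)*h^2/4 - 27*h^2/4 - 28*h - 35*sqrt(2)*h/4 - 20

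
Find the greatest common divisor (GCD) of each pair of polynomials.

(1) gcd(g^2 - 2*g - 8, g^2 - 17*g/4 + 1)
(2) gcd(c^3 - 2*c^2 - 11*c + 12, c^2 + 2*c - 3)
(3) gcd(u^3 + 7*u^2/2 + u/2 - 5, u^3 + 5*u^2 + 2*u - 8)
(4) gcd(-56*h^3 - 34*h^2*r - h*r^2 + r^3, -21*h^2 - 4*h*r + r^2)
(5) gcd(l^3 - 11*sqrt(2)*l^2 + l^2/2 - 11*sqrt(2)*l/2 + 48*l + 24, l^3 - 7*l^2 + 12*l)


(1) = g - 4
(2) = c^2 + 2*c - 3
(3) = gcd((u - 1)*(u + 2)*(u + 5/2), (u - 1)*(u + 2)*(u + 4)) = u^2 + u - 2
(4) = -7*h + r
(5) = gcd((l + 1/2)*(l - 8*sqrt(2))*(l - 3*sqrt(2)), l*(l - 4)*(l - 3)) = 1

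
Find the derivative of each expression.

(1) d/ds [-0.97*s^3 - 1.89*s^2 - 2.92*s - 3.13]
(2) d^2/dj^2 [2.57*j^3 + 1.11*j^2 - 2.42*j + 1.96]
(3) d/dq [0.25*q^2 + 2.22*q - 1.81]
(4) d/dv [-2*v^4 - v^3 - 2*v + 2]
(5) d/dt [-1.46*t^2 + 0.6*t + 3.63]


(1) = -2.91*s^2 - 3.78*s - 2.92
(2) = 15.42*j + 2.22
(3) = 0.5*q + 2.22
(4) = -8*v^3 - 3*v^2 - 2
(5) = 0.6 - 2.92*t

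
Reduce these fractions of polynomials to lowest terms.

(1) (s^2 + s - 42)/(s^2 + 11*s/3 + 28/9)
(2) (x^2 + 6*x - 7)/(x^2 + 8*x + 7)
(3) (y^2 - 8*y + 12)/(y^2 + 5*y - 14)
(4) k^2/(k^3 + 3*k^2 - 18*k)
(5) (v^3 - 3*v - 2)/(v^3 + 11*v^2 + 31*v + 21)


(1) = (9*s^2 + 9*s - 378)/(9*s^2 + 33*s + 28)
(2) = (x - 1)/(x + 1)
(3) = (y - 6)/(y + 7)
(4) = k/(k^2 + 3*k - 18)
(5) = (v^2 - v - 2)/(v^2 + 10*v + 21)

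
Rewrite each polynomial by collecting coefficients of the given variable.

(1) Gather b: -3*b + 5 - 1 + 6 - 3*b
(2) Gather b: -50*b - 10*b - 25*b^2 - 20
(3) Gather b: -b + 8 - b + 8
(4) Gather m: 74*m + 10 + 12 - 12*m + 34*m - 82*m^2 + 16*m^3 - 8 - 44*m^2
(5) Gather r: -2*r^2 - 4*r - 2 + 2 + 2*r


(1) = 10 - 6*b
(2) = -25*b^2 - 60*b - 20
(3) = 16 - 2*b
(4) = 16*m^3 - 126*m^2 + 96*m + 14
(5) = -2*r^2 - 2*r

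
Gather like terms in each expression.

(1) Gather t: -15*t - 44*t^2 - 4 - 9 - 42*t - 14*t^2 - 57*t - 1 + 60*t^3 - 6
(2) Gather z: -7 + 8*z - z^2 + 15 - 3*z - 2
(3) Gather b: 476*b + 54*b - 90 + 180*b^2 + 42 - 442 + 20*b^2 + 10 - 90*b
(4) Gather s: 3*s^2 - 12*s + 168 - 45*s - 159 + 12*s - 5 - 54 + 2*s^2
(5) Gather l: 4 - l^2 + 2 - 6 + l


(1) = 60*t^3 - 58*t^2 - 114*t - 20
(2) = -z^2 + 5*z + 6
(3) = 200*b^2 + 440*b - 480
(4) = 5*s^2 - 45*s - 50
(5) = -l^2 + l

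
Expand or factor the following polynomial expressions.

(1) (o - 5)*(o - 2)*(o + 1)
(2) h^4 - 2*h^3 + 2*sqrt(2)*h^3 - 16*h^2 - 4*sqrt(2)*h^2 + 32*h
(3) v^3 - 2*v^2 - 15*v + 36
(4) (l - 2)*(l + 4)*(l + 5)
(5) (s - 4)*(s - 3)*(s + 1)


(1) = o^3 - 6*o^2 + 3*o + 10
(2) = h*(h - 2)*(h - 2*sqrt(2))*(h + 4*sqrt(2))
(3) = (v - 3)^2*(v + 4)
(4) = l^3 + 7*l^2 + 2*l - 40
(5) = s^3 - 6*s^2 + 5*s + 12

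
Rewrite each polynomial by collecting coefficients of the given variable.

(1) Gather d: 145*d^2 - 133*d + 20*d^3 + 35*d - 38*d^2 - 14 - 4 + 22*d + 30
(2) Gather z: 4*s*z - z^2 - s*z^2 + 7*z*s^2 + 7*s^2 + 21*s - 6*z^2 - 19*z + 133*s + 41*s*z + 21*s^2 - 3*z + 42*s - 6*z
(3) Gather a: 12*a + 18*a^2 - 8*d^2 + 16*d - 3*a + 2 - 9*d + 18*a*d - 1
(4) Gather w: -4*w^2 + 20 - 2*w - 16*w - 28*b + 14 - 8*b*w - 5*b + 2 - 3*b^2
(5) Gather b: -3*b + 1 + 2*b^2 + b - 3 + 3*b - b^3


(1) = 20*d^3 + 107*d^2 - 76*d + 12
(2) = 28*s^2 + 196*s + z^2*(-s - 7) + z*(7*s^2 + 45*s - 28)
(3) = 18*a^2 + a*(18*d + 9) - 8*d^2 + 7*d + 1
(4) = -3*b^2 - 33*b - 4*w^2 + w*(-8*b - 18) + 36
(5) = -b^3 + 2*b^2 + b - 2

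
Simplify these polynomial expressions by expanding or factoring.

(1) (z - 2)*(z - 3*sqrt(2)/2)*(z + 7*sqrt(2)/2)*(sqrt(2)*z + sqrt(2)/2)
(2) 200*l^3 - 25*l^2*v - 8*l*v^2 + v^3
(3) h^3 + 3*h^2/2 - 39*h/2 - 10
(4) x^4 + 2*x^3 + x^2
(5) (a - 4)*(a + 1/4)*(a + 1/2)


(1) = sqrt(2)*z^4 - 3*sqrt(2)*z^3/2 + 4*z^3 - 23*sqrt(2)*z^2/2 - 6*z^2 - 4*z + 63*sqrt(2)*z/4 + 21*sqrt(2)/2
(2) = (-8*l + v)*(-5*l + v)*(5*l + v)
(3) = (h - 4)*(h + 1/2)*(h + 5)
(4) = x^2*(x + 1)^2
(5) = a^3 - 13*a^2/4 - 23*a/8 - 1/2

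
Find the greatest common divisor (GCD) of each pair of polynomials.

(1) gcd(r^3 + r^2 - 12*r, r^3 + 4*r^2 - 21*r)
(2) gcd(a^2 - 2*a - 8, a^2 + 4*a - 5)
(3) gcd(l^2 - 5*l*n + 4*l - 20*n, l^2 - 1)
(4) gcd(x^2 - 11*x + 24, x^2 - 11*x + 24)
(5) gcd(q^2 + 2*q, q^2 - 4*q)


(1) = r^2 - 3*r
(2) = 1
(3) = gcd((l + 4)*(l - 5*n), (l - 1)*(l + 1)) = 1
(4) = gcd((x - 8)*(x - 3), (x - 8)*(x - 3)) = x^2 - 11*x + 24
(5) = q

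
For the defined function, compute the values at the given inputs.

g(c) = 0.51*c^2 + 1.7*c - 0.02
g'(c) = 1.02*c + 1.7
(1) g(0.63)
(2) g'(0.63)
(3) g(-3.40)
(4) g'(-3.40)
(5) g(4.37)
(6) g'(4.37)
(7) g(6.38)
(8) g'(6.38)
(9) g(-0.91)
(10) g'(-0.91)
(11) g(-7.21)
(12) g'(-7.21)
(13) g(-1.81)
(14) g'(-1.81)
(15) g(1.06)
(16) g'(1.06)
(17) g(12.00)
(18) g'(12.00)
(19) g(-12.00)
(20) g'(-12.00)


(1) = 1.25
(2) = 2.34
(3) = 0.10
(4) = -1.77
(5) = 17.15
(6) = 6.16
(7) = 31.59
(8) = 8.21
(9) = -1.14
(10) = 0.77
(11) = 14.23
(12) = -5.65
(13) = -1.43
(14) = -0.15
(15) = 2.36
(16) = 2.78
(17) = 93.82
(18) = 13.94
(19) = 53.02
(20) = -10.54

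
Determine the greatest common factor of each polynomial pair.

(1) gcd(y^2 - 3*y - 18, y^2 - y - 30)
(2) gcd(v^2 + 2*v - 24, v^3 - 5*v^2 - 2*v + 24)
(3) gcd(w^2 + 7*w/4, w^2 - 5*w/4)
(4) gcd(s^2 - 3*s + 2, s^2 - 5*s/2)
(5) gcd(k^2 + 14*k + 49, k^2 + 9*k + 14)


(1) = y - 6
(2) = v - 4
(3) = w
(4) = 1
(5) = gcd((k + 7)^2, (k + 2)*(k + 7)) = k + 7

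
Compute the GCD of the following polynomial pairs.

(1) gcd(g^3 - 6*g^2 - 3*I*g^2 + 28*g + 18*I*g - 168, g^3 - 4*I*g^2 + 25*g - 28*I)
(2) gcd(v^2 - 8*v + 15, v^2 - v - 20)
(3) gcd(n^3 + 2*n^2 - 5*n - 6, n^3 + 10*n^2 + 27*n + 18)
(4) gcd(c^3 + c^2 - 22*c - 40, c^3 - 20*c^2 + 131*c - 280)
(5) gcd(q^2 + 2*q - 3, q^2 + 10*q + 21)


(1) = g^2 - 3*I*g + 28
(2) = gcd((v - 5)*(v - 3), (v - 5)*(v + 4)) = v - 5
(3) = gcd((n - 2)*(n + 1)*(n + 3), (n + 1)*(n + 3)*(n + 6)) = n^2 + 4*n + 3
(4) = c - 5
(5) = gcd((q - 1)*(q + 3), (q + 3)*(q + 7)) = q + 3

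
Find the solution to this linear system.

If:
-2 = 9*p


Then:
p = -2/9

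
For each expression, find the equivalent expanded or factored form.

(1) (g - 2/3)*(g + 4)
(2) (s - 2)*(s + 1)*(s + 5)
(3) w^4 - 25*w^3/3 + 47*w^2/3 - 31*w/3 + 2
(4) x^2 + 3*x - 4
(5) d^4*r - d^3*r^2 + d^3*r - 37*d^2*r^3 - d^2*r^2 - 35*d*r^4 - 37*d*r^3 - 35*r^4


(1) = g^2 + 10*g/3 - 8/3
(2) = s^3 + 4*s^2 - 7*s - 10
(3) = (w - 6)*(w - 1)^2*(w - 1/3)
(4) = (x - 1)*(x + 4)
(5) = (d - 7*r)*(d + r)*(d + 5*r)*(d*r + r)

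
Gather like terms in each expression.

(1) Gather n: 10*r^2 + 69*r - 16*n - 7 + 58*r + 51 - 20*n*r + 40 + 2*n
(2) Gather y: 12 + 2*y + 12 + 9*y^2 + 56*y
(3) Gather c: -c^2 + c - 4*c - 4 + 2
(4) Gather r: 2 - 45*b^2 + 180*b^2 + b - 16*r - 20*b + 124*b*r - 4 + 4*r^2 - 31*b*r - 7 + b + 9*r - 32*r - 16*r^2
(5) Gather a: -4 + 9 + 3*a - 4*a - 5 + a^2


(1) = n*(-20*r - 14) + 10*r^2 + 127*r + 84
(2) = 9*y^2 + 58*y + 24
(3) = -c^2 - 3*c - 2
(4) = 135*b^2 - 18*b - 12*r^2 + r*(93*b - 39) - 9
(5) = a^2 - a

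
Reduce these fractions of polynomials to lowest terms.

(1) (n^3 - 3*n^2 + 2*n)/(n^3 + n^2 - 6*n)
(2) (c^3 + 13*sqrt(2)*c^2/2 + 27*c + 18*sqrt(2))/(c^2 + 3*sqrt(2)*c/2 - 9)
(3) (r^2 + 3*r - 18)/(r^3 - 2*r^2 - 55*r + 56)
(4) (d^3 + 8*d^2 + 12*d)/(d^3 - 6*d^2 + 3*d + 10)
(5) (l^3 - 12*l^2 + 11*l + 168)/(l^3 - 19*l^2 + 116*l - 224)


(1) = (n - 1)/(n + 3)
(2) = (4*c^2 + 14*sqrt(2)*c + 24)/(4*c - 6*sqrt(2))
(3) = (r^2 + 3*r - 18)/(r^3 - 2*r^2 - 55*r + 56)
(4) = (d^3 + 8*d^2 + 12*d)/(d^3 - 6*d^2 + 3*d + 10)
(5) = (l + 3)/(l - 4)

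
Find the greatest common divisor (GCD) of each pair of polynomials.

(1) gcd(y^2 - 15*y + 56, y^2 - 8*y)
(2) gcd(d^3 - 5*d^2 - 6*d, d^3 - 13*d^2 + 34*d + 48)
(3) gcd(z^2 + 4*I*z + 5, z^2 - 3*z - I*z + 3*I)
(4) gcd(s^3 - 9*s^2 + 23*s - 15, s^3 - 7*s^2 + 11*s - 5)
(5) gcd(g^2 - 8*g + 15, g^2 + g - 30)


(1) = y - 8
(2) = gcd(d*(d - 6)*(d + 1), (d - 8)*(d - 6)*(d + 1)) = d^2 - 5*d - 6
(3) = z - I
(4) = gcd((s - 5)*(s - 3)*(s - 1), (s - 5)*(s - 1)^2) = s^2 - 6*s + 5
(5) = g - 5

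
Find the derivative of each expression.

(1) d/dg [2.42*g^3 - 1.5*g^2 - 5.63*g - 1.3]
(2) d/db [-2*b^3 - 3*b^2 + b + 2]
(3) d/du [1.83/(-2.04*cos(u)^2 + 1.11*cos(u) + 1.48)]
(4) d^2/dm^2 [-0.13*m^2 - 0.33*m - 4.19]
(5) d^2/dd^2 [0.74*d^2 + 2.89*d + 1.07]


(1) = 7.26*g^2 - 3.0*g - 5.63
(2) = -6*b^2 - 6*b + 1
(3) = (2.0313 - 7.4664*cos(u))*sin(u)/(-2.04*cos(u)^2 + 1.11*cos(u) + 1.48)^2
(4) = -0.260000000000000
(5) = 1.48000000000000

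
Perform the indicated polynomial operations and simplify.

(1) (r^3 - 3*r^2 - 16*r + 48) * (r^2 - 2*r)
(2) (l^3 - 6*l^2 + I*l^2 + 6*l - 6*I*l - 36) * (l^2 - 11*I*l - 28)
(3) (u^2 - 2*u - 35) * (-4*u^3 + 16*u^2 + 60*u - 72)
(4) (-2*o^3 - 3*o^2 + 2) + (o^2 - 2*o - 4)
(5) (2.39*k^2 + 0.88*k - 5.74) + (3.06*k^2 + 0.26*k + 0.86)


(1) = r^5 - 5*r^4 - 10*r^3 + 80*r^2 - 96*r
(2) = l^5 - 6*l^4 - 10*I*l^4 - 11*l^3 + 60*I*l^3 + 66*l^2 - 94*I*l^2 - 168*l + 564*I*l + 1008
(3) = -4*u^5 + 24*u^4 + 168*u^3 - 752*u^2 - 1956*u + 2520
(4) = -2*o^3 - 2*o^2 - 2*o - 2
(5) = 5.45*k^2 + 1.14*k - 4.88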